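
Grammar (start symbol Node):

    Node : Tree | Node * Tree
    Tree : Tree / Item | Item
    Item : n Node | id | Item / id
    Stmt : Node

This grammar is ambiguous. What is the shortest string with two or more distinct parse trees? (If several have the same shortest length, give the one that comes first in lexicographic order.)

id / id

length 1: no string has ≥2 trees
length 2: no string has ≥2 trees
length 3: id / id has 2 parse trees

Two derivations of id / id:
  Node ⇒ Tree ⇒ Tree / Item ⇒ Item / Item ⇒ id / Item ⇒ id / id
  Node ⇒ Tree ⇒ Item ⇒ Item / id ⇒ id / id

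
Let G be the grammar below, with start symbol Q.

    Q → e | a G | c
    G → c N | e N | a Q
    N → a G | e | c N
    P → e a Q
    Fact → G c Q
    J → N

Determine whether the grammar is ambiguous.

(P, Fact, J are unreachable from Q, so their rules don't affect L(Q).) Each reachable nonterminal has at most one production per leading terminal, and all productions are right-linear; the derivation is determined token-by-token.

Unambiguous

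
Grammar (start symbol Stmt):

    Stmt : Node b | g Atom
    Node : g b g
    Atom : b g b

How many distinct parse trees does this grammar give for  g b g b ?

Parse trees for g b g b:
  [Stmt [Node g b g] b]
  [Stmt g [Atom b g b]]

2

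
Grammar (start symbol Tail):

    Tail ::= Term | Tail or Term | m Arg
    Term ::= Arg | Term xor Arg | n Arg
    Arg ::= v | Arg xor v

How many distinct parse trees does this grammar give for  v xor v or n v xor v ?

Parse trees for v xor v or n v xor v:
  [Tail [Tail [Term [Arg [Arg v] xor v]]] or [Term [Term n [Arg v]] xor [Arg v]]]
  [Tail [Tail [Term [Arg [Arg v] xor v]]] or [Term n [Arg [Arg v] xor v]]]
  [Tail [Tail [Term [Term [Arg v]] xor [Arg v]]] or [Term [Term n [Arg v]] xor [Arg v]]]
  [Tail [Tail [Term [Term [Arg v]] xor [Arg v]]] or [Term n [Arg [Arg v] xor v]]]

4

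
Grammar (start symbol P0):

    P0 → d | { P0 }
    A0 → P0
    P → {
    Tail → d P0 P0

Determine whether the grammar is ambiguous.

Unambiguous

Only P0 is reachable from P0; ignoring the rest: Each string is a nest of matched brackets around a single atom. An opening bracket forces the recursive rule; an atom forces the base rule.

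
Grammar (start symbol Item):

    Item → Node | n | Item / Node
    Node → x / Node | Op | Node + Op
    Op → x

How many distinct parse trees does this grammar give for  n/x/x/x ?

Parse trees for n/x/x/x:
  [Item [Item n] / [Node x / [Node x / [Node [Op x]]]]]
  [Item [Item [Item n] / [Node [Op x]]] / [Node x / [Node [Op x]]]]
  [Item [Item [Item n] / [Node x / [Node [Op x]]]] / [Node [Op x]]]
  [Item [Item [Item [Item n] / [Node [Op x]]] / [Node [Op x]]] / [Node [Op x]]]

4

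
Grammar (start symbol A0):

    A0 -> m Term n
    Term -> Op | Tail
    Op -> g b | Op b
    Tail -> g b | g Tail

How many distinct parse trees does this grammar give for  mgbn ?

2

Parse trees for mgbn:
  [A0 m [Term [Op g b]] n]
  [A0 m [Term [Tail g b]] n]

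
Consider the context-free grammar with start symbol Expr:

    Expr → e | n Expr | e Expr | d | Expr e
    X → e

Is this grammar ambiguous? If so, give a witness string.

Witness: e e

Derivation 1: Expr ⇒ e Expr ⇒ e e
Derivation 2: Expr ⇒ Expr e ⇒ e e

Two distinct leftmost derivations for the same string.

Ambiguous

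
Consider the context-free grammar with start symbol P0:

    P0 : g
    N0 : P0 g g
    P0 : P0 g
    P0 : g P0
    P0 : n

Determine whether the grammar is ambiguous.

Witness: g g

Derivation 1: P0 ⇒ P0 g ⇒ g g
Derivation 2: P0 ⇒ g P0 ⇒ g g

Two distinct leftmost derivations for the same string.

Ambiguous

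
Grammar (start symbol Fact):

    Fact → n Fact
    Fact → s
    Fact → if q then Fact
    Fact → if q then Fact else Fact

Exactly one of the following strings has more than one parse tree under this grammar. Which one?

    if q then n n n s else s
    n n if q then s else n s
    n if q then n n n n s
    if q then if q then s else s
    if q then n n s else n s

if q then n n n s else s: 1 tree
n n if q then s else n s: 1 tree
n if q then n n n n s: 1 tree
if q then if q then s else s: 2 trees
if q then n n s else n s: 1 tree

if q then if q then s else s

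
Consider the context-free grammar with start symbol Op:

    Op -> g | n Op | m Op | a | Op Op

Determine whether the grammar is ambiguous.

Ambiguous

Witness: a a a

Derivation 1: Op ⇒ Op Op ⇒ a Op ⇒ a Op Op ⇒ a a Op ⇒ a a a
Derivation 2: Op ⇒ Op Op ⇒ Op Op Op ⇒ a Op Op ⇒ a a Op ⇒ a a a

Two distinct leftmost derivations for the same string.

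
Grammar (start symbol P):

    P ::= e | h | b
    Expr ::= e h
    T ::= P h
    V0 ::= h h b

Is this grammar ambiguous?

Only P is reachable from P; ignoring the rest: Restricted to the reachable nonterminals, every rule has the form A → t or A → t B, and no two rules for the same A share a first terminal. The grammar encodes a DFA — one run per string.

Unambiguous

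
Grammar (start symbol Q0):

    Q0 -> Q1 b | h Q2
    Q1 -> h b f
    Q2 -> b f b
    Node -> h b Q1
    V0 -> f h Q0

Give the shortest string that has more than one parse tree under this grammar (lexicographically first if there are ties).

length 4: h b f b has 2 parse trees

Two derivations of h b f b:
  Q0 ⇒ Q1 b ⇒ h b f b
  Q0 ⇒ h Q2 ⇒ h b f b

h b f b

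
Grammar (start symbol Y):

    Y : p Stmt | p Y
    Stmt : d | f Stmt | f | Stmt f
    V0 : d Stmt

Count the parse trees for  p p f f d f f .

6

Parse trees for p p f f d f f:
  [Y p [Y p [Stmt f [Stmt f [Stmt [Stmt [Stmt d] f] f]]]]]
  [Y p [Y p [Stmt f [Stmt [Stmt f [Stmt [Stmt d] f]] f]]]]
  [Y p [Y p [Stmt f [Stmt [Stmt [Stmt f [Stmt d]] f] f]]]]
  [Y p [Y p [Stmt [Stmt f [Stmt f [Stmt [Stmt d] f]]] f]]]
  [Y p [Y p [Stmt [Stmt f [Stmt [Stmt f [Stmt d]] f]] f]]]
  [Y p [Y p [Stmt [Stmt [Stmt f [Stmt f [Stmt d]]] f] f]]]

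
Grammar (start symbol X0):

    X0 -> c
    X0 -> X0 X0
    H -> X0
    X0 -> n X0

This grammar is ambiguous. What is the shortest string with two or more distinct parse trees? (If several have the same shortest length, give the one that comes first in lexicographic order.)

c c c

length 1: no string has ≥2 trees
length 2: no string has ≥2 trees
length 3: c c c has 2 parse trees

Two derivations of c c c:
  X0 ⇒ X0 X0 ⇒ c X0 ⇒ c X0 X0 ⇒ c c X0 ⇒ c c c
  X0 ⇒ X0 X0 ⇒ X0 X0 X0 ⇒ c X0 X0 ⇒ c c X0 ⇒ c c c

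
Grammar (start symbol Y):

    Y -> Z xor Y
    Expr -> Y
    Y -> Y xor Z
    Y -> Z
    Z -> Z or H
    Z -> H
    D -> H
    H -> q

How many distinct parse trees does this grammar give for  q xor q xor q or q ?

4

Parse trees for q xor q xor q or q:
  [Y [Z [H q]] xor [Y [Z [H q]] xor [Y [Z [Z [H q]] or [H q]]]]]
  [Y [Z [H q]] xor [Y [Y [Z [H q]]] xor [Z [Z [H q]] or [H q]]]]
  [Y [Y [Z [H q]] xor [Y [Z [H q]]]] xor [Z [Z [H q]] or [H q]]]
  [Y [Y [Y [Z [H q]]] xor [Z [H q]]] xor [Z [Z [H q]] or [H q]]]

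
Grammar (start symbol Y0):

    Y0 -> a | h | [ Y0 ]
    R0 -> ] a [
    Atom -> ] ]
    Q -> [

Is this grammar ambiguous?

(R0, Atom, Q are unreachable from Y0, so their rules don't affect L(Y0).) L(Y0) is { openⁿ atom closeⁿ : n ≥ 0 }. The bracket depth fixes n, and the derivation is forced at every step.

Unambiguous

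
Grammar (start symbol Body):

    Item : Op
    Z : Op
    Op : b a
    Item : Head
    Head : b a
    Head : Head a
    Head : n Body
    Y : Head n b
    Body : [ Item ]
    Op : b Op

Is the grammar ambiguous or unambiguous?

Witness: [ b a ]

Derivation 1: Body ⇒ [ Item ] ⇒ [ Op ] ⇒ [ b a ]
Derivation 2: Body ⇒ [ Item ] ⇒ [ Head ] ⇒ [ b a ]

Two distinct leftmost derivations for the same string.

Ambiguous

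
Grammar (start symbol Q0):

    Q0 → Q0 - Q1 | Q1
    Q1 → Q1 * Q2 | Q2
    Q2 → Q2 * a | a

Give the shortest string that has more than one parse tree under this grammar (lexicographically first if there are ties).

length 1: no string has ≥2 trees
length 3: a * a has 2 parse trees

Two derivations of a * a:
  Q0 ⇒ Q1 ⇒ Q1 * Q2 ⇒ Q2 * Q2 ⇒ a * Q2 ⇒ a * a
  Q0 ⇒ Q1 ⇒ Q2 ⇒ Q2 * a ⇒ a * a

a * a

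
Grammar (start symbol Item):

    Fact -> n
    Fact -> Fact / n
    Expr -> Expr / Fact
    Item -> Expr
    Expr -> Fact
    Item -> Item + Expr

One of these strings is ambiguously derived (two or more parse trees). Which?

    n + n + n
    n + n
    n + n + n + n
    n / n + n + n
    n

n / n + n + n

n + n + n: 1 tree
n + n: 1 tree
n + n + n + n: 1 tree
n / n + n + n: 2 trees
n: 1 tree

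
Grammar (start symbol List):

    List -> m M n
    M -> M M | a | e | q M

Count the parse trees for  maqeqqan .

3

Parse trees for maqeqqan:
  [List m [M [M a] [M [M q [M e]] [M q [M q [M a]]]]] n]
  [List m [M [M a] [M q [M [M e] [M q [M q [M a]]]]]] n]
  [List m [M [M [M a] [M q [M e]]] [M q [M q [M a]]]] n]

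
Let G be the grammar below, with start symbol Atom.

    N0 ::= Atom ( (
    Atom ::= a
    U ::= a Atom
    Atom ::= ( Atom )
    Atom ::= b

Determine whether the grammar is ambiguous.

(N0, U are unreachable from Atom, so their rules don't affect L(Atom).) L(Atom) is { openⁿ atom closeⁿ : n ≥ 0 }. The bracket depth fixes n, and the derivation is forced at every step.

Unambiguous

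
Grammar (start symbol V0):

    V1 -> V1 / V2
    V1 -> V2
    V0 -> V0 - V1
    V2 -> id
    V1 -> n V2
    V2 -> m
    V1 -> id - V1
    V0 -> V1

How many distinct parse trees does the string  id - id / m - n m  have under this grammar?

3

Parse trees for id - id / m - n m:
  [V0 [V0 [V0 [V1 [V2 id]]] - [V1 [V1 [V2 id]] / [V2 m]]] - [V1 n [V2 m]]]
  [V0 [V0 [V1 [V1 id - [V1 [V2 id]]] / [V2 m]]] - [V1 n [V2 m]]]
  [V0 [V0 [V1 id - [V1 [V1 [V2 id]] / [V2 m]]]] - [V1 n [V2 m]]]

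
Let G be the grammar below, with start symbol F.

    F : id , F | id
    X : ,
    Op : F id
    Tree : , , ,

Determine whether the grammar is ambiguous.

Unambiguous

Only F is reachable from F; ignoring the rest: The reachable grammar is A → atom sep A | atom. Each atom is followed by either the separator (recurse) or end-of-string (stop) — no choice point.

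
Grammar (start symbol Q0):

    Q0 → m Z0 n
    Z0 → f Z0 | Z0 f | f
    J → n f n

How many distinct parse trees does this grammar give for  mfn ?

Parse trees for mfn:
  [Q0 m [Z0 f] n]

1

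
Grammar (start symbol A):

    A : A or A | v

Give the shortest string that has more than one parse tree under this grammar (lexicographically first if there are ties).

length 1: no string has ≥2 trees
length 3: no string has ≥2 trees
length 5: v or v or v has 2 parse trees

Two derivations of v or v or v:
  A ⇒ A or A ⇒ A or A or A ⇒ v or A or A ⇒ v or v or A ⇒ v or v or v
  A ⇒ A or A ⇒ v or A ⇒ v or A or A ⇒ v or v or A ⇒ v or v or v

v or v or v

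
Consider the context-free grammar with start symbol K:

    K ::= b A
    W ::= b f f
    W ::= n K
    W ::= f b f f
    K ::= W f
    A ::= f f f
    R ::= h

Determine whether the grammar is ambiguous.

Witness: b f f f

Derivation 1: K ⇒ b A ⇒ b f f f
Derivation 2: K ⇒ W f ⇒ b f f f

Two distinct leftmost derivations for the same string.

Ambiguous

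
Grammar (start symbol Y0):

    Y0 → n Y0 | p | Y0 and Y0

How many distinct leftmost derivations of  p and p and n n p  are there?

2

Parse trees for p and p and n n p:
  [Y0 [Y0 p] and [Y0 [Y0 p] and [Y0 n [Y0 n [Y0 p]]]]]
  [Y0 [Y0 [Y0 p] and [Y0 p]] and [Y0 n [Y0 n [Y0 p]]]]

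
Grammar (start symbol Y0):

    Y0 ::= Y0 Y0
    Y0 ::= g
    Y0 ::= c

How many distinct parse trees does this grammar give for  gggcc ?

14

Parse trees for gggcc (showing first 6 of 14):
  [Y0 [Y0 g] [Y0 [Y0 g] [Y0 [Y0 g] [Y0 [Y0 c] [Y0 c]]]]]
  [Y0 [Y0 g] [Y0 [Y0 g] [Y0 [Y0 [Y0 g] [Y0 c]] [Y0 c]]]]
  [Y0 [Y0 g] [Y0 [Y0 [Y0 g] [Y0 g]] [Y0 [Y0 c] [Y0 c]]]]
  [Y0 [Y0 g] [Y0 [Y0 [Y0 g] [Y0 [Y0 g] [Y0 c]]] [Y0 c]]]
  [Y0 [Y0 g] [Y0 [Y0 [Y0 [Y0 g] [Y0 g]] [Y0 c]] [Y0 c]]]
  [Y0 [Y0 [Y0 g] [Y0 g]] [Y0 [Y0 g] [Y0 [Y0 c] [Y0 c]]]]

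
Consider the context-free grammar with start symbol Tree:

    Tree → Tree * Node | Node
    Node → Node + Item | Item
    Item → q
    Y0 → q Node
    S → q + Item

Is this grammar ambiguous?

(Y0, S are unreachable from Tree, so their rules don't affect L(Tree).) The grammar is stratified — Tree handles '*' (left-recursive), Node handles '+', Item atoms. Each operator has a fixed associativity and precedence level, so every string has one parse.

Unambiguous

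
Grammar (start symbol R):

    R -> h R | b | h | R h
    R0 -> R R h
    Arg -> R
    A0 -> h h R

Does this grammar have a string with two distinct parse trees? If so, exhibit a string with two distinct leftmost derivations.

Witness: h h

Derivation 1: R ⇒ h R ⇒ h h
Derivation 2: R ⇒ R h ⇒ h h

Two distinct leftmost derivations for the same string.

Ambiguous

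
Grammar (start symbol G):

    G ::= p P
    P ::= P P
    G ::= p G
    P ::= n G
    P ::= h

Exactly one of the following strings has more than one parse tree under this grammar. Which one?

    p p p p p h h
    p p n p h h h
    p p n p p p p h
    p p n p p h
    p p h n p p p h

p p n p h h h

p p p p p h h: 1 tree
p p n p h h h: 5 trees
p p n p p p p h: 1 tree
p p n p p h: 1 tree
p p h n p p p h: 1 tree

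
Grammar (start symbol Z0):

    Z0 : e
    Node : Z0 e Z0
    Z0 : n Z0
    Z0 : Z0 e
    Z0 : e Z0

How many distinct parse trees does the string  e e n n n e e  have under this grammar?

7

Parse trees for e e n n n e e:
  [Z0 [Z0 e [Z0 e [Z0 n [Z0 n [Z0 n [Z0 e]]]]]] e]
  [Z0 e [Z0 [Z0 e [Z0 n [Z0 n [Z0 n [Z0 e]]]]] e]]
  [Z0 e [Z0 e [Z0 n [Z0 n [Z0 n [Z0 [Z0 e] e]]]]]]
  [Z0 e [Z0 e [Z0 n [Z0 n [Z0 n [Z0 e [Z0 e]]]]]]]
  [Z0 e [Z0 e [Z0 n [Z0 n [Z0 [Z0 n [Z0 e]] e]]]]]
  [Z0 e [Z0 e [Z0 n [Z0 [Z0 n [Z0 n [Z0 e]]] e]]]]
  [Z0 e [Z0 e [Z0 [Z0 n [Z0 n [Z0 n [Z0 e]]]] e]]]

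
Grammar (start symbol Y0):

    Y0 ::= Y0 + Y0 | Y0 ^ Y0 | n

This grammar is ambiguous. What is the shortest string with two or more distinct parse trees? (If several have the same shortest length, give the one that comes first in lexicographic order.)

length 1: no string has ≥2 trees
length 3: no string has ≥2 trees
length 5: n + n + n has 2 parse trees

Two derivations of n + n + n:
  Y0 ⇒ Y0 + Y0 ⇒ Y0 + Y0 + Y0 ⇒ n + Y0 + Y0 ⇒ n + n + Y0 ⇒ n + n + n
  Y0 ⇒ Y0 + Y0 ⇒ n + Y0 ⇒ n + Y0 + Y0 ⇒ n + n + Y0 ⇒ n + n + n

n + n + n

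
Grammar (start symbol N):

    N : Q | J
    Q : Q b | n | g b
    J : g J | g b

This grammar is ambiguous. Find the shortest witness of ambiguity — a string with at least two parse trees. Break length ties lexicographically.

length 1: no string has ≥2 trees
length 2: g b has 2 parse trees

Two derivations of g b:
  N ⇒ Q ⇒ g b
  N ⇒ J ⇒ g b

g b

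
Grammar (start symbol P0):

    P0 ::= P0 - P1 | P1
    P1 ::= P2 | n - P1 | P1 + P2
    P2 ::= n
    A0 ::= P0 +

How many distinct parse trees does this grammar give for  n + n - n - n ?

Parse trees for n + n - n - n:
  [P0 [P0 [P1 [P1 [P2 n]] + [P2 n]]] - [P1 n - [P1 [P2 n]]]]
  [P0 [P0 [P0 [P1 [P1 [P2 n]] + [P2 n]]] - [P1 [P2 n]]] - [P1 [P2 n]]]

2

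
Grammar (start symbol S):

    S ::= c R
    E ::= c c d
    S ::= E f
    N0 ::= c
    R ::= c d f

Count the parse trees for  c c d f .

2

Parse trees for c c d f:
  [S c [R c d f]]
  [S [E c c d] f]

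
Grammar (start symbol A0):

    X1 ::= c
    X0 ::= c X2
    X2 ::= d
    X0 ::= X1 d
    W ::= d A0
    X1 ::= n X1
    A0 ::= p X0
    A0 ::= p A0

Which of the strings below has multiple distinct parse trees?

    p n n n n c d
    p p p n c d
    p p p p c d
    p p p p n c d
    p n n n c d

p p p p c d

p n n n n c d: 1 tree
p p p n c d: 1 tree
p p p p c d: 2 trees
p p p p n c d: 1 tree
p n n n c d: 1 tree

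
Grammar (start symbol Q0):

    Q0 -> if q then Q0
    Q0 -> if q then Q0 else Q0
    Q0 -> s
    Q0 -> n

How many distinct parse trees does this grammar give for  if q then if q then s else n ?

2

Parse trees for if q then if q then s else n:
  [Q0 if q then [Q0 if q then [Q0 s] else [Q0 n]]]
  [Q0 if q then [Q0 if q then [Q0 s]] else [Q0 n]]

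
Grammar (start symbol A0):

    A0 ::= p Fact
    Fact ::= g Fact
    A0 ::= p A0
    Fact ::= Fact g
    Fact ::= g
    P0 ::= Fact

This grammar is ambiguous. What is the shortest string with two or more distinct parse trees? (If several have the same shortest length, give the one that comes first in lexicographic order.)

p g g

length 2: no string has ≥2 trees
length 3: p g g has 2 parse trees

Two derivations of p g g:
  A0 ⇒ p Fact ⇒ p g Fact ⇒ p g g
  A0 ⇒ p Fact ⇒ p Fact g ⇒ p g g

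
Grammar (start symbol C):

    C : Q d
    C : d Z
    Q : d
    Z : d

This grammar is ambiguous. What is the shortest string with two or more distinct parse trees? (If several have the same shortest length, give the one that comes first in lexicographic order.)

d d

length 2: d d has 2 parse trees

Two derivations of d d:
  C ⇒ Q d ⇒ d d
  C ⇒ d Z ⇒ d d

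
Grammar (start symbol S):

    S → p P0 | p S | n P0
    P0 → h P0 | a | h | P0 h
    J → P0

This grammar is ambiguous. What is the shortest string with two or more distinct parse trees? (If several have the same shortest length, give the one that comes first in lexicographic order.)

n h h

length 2: no string has ≥2 trees
length 3: n h h has 2 parse trees

Two derivations of n h h:
  S ⇒ n P0 ⇒ n h P0 ⇒ n h h
  S ⇒ n P0 ⇒ n P0 h ⇒ n h h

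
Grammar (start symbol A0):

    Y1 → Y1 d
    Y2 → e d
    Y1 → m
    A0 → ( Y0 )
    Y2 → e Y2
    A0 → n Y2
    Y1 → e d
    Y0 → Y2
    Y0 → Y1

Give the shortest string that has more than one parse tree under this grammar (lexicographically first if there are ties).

( e d )

length 3: no string has ≥2 trees
length 4: ( e d ) has 2 parse trees

Two derivations of ( e d ):
  A0 ⇒ ( Y0 ) ⇒ ( Y2 ) ⇒ ( e d )
  A0 ⇒ ( Y0 ) ⇒ ( Y1 ) ⇒ ( e d )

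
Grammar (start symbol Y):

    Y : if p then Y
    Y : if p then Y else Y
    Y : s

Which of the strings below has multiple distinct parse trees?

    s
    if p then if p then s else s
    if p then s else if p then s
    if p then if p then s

if p then if p then s else s

s: 1 tree
if p then if p then s else s: 2 trees
if p then s else if p then s: 1 tree
if p then if p then s: 1 tree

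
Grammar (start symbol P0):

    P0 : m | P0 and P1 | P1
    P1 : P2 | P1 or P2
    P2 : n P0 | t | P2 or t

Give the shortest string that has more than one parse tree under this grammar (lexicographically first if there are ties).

t or t

length 1: no string has ≥2 trees
length 2: no string has ≥2 trees
length 3: t or t has 2 parse trees

Two derivations of t or t:
  P0 ⇒ P1 ⇒ P2 ⇒ P2 or t ⇒ t or t
  P0 ⇒ P1 ⇒ P1 or P2 ⇒ P2 or P2 ⇒ t or P2 ⇒ t or t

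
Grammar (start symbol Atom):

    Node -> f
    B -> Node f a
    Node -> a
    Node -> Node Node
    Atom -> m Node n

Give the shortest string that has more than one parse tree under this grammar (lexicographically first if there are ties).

m a a a n

length 3: no string has ≥2 trees
length 4: no string has ≥2 trees
length 5: m a a a n has 2 parse trees

Two derivations of m a a a n:
  Atom ⇒ m Node n ⇒ m Node Node n ⇒ m a Node n ⇒ m a Node Node n ⇒ m a a Node n ⇒ m a a a n
  Atom ⇒ m Node n ⇒ m Node Node n ⇒ m Node Node Node n ⇒ m a Node Node n ⇒ m a a Node n ⇒ m a a a n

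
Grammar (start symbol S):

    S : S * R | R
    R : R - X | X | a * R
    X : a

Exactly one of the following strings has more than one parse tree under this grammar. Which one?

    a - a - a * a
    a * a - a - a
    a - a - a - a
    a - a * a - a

a * a - a - a

a - a - a * a: 1 tree
a * a - a - a: 4 trees
a - a - a - a: 1 tree
a - a * a - a: 1 tree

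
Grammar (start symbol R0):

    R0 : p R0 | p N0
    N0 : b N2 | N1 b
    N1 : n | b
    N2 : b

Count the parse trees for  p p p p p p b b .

Parse trees for p p p p p p b b:
  [R0 p [R0 p [R0 p [R0 p [R0 p [R0 p [N0 b [N2 b]]]]]]]]
  [R0 p [R0 p [R0 p [R0 p [R0 p [R0 p [N0 [N1 b] b]]]]]]]

2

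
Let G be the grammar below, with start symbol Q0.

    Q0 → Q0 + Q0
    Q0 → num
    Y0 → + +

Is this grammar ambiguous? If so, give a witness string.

Ambiguous

Witness: num + num + num

Derivation 1: Q0 ⇒ Q0 + Q0 ⇒ Q0 + Q0 + Q0 ⇒ num + Q0 + Q0 ⇒ num + num + Q0 ⇒ num + num + num
Derivation 2: Q0 ⇒ Q0 + Q0 ⇒ num + Q0 ⇒ num + Q0 + Q0 ⇒ num + num + Q0 ⇒ num + num + num

Two distinct leftmost derivations for the same string.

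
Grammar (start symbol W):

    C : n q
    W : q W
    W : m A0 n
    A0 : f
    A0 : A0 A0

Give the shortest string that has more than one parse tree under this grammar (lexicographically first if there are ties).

length 3: no string has ≥2 trees
length 4: no string has ≥2 trees
length 5: m f f f n has 2 parse trees

Two derivations of m f f f n:
  W ⇒ m A0 n ⇒ m A0 A0 n ⇒ m f A0 n ⇒ m f A0 A0 n ⇒ m f f A0 n ⇒ m f f f n
  W ⇒ m A0 n ⇒ m A0 A0 n ⇒ m A0 A0 A0 n ⇒ m f A0 A0 n ⇒ m f f A0 n ⇒ m f f f n

m f f f n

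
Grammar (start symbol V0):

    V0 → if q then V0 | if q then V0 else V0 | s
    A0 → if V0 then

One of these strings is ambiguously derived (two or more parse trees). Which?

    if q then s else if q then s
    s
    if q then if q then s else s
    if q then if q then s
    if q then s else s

if q then s else if q then s: 1 tree
s: 1 tree
if q then if q then s else s: 2 trees
if q then if q then s: 1 tree
if q then s else s: 1 tree

if q then if q then s else s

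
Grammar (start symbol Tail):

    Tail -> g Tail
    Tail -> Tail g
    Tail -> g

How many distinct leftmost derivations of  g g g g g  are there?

Parse trees for g g g g g (showing first 6 of 16):
  [Tail g [Tail g [Tail g [Tail g [Tail g]]]]]
  [Tail g [Tail g [Tail g [Tail [Tail g] g]]]]
  [Tail g [Tail g [Tail [Tail g [Tail g]] g]]]
  [Tail g [Tail g [Tail [Tail [Tail g] g] g]]]
  [Tail g [Tail [Tail g [Tail g [Tail g]]] g]]
  [Tail g [Tail [Tail g [Tail [Tail g] g]] g]]

16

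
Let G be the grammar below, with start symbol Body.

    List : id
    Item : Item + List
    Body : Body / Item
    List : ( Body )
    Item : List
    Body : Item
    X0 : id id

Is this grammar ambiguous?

Unambiguous

Only Body, Item, List are reachable from Body; ignoring the rest: This is a standard precedence ladder (Body over Item over List), with each level left-recursive on its own operator ('/' at Body, '+' at Item). That structure is LR(1), hence unambiguous.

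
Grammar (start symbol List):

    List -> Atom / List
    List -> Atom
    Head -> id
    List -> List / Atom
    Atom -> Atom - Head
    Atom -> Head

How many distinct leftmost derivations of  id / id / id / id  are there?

8

Parse trees for id / id / id / id:
  [List [Atom [Head id]] / [List [Atom [Head id]] / [List [Atom [Head id]] / [List [Atom [Head id]]]]]]
  [List [Atom [Head id]] / [List [Atom [Head id]] / [List [List [Atom [Head id]]] / [Atom [Head id]]]]]
  [List [Atom [Head id]] / [List [List [Atom [Head id]] / [List [Atom [Head id]]]] / [Atom [Head id]]]]
  [List [Atom [Head id]] / [List [List [List [Atom [Head id]]] / [Atom [Head id]]] / [Atom [Head id]]]]
  [List [List [Atom [Head id]] / [List [Atom [Head id]] / [List [Atom [Head id]]]]] / [Atom [Head id]]]
  [List [List [Atom [Head id]] / [List [List [Atom [Head id]]] / [Atom [Head id]]]] / [Atom [Head id]]]
  [List [List [List [Atom [Head id]] / [List [Atom [Head id]]]] / [Atom [Head id]]] / [Atom [Head id]]]
  [List [List [List [List [Atom [Head id]]] / [Atom [Head id]]] / [Atom [Head id]]] / [Atom [Head id]]]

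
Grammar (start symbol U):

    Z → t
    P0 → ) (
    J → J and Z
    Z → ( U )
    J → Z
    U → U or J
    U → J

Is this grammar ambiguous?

Unambiguous

(P0 is unreachable from U, so its rules don't affect L(U).) The grammar is stratified — U handles 'or' (left-recursive), J handles 'and', Z atoms. Each operator has a fixed associativity and precedence level, so every string has one parse.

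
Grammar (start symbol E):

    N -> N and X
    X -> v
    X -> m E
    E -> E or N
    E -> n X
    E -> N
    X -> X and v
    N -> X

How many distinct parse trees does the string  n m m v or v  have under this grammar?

Parse trees for n m m v or v:
  [E [E n [X m [E [N [X m [E [N [X v]]]]]]]] or [N [X v]]]
  [E n [X m [E [E [N [X m [E [N [X v]]]]]] or [N [X v]]]]]
  [E n [X m [E [N [X m [E [E [N [X v]]] or [N [X v]]]]]]]]

3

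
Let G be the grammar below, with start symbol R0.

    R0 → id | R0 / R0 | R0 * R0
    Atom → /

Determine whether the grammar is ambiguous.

Witness: id * id * id

Derivation 1: R0 ⇒ R0 * R0 ⇒ id * R0 ⇒ id * R0 * R0 ⇒ id * id * R0 ⇒ id * id * id
Derivation 2: R0 ⇒ R0 * R0 ⇒ R0 * R0 * R0 ⇒ id * R0 * R0 ⇒ id * id * R0 ⇒ id * id * id

Two distinct leftmost derivations for the same string.

Ambiguous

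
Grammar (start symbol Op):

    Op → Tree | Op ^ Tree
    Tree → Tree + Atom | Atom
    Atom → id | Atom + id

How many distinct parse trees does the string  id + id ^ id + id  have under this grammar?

4

Parse trees for id + id ^ id + id:
  [Op [Op [Tree [Tree [Atom id]] + [Atom id]]] ^ [Tree [Tree [Atom id]] + [Atom id]]]
  [Op [Op [Tree [Tree [Atom id]] + [Atom id]]] ^ [Tree [Atom [Atom id] + id]]]
  [Op [Op [Tree [Atom [Atom id] + id]]] ^ [Tree [Tree [Atom id]] + [Atom id]]]
  [Op [Op [Tree [Atom [Atom id] + id]]] ^ [Tree [Atom [Atom id] + id]]]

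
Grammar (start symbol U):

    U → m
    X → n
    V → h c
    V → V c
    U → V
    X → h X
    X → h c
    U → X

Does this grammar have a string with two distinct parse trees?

Ambiguous

Witness: h c

Derivation 1: U ⇒ V ⇒ h c
Derivation 2: U ⇒ X ⇒ h c

Two distinct leftmost derivations for the same string.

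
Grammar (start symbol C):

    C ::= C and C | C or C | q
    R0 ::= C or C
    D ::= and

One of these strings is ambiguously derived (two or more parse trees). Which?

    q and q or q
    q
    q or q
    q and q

q and q or q: 2 trees
q: 1 tree
q or q: 1 tree
q and q: 1 tree

q and q or q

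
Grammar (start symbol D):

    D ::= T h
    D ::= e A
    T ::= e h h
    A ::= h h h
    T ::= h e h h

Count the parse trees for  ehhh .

2

Parse trees for ehhh:
  [D [T e h h] h]
  [D e [A h h h]]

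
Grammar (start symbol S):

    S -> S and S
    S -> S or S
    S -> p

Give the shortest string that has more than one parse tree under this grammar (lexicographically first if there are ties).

p and p and p

length 1: no string has ≥2 trees
length 3: no string has ≥2 trees
length 5: p and p and p has 2 parse trees

Two derivations of p and p and p:
  S ⇒ S and S ⇒ S and S and S ⇒ p and S and S ⇒ p and p and S ⇒ p and p and p
  S ⇒ S and S ⇒ p and S ⇒ p and S and S ⇒ p and p and S ⇒ p and p and p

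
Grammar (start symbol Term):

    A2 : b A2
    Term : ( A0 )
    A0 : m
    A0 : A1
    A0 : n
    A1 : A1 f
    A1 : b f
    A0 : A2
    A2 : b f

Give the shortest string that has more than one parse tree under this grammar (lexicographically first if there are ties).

length 3: no string has ≥2 trees
length 4: ( b f ) has 2 parse trees

Two derivations of ( b f ):
  Term ⇒ ( A0 ) ⇒ ( A1 ) ⇒ ( b f )
  Term ⇒ ( A0 ) ⇒ ( A2 ) ⇒ ( b f )

( b f )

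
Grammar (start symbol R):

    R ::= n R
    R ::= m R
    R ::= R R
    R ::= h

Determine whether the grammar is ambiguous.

Witness: h h h

Derivation 1: R ⇒ R R ⇒ R R R ⇒ h R R ⇒ h h R ⇒ h h h
Derivation 2: R ⇒ R R ⇒ h R ⇒ h R R ⇒ h h R ⇒ h h h

Two distinct leftmost derivations for the same string.

Ambiguous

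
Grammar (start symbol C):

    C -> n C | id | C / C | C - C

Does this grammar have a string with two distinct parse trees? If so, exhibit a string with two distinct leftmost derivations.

Witness: n id - id

Derivation 1: C ⇒ n C ⇒ n C - C ⇒ n id - C ⇒ n id - id
Derivation 2: C ⇒ C - C ⇒ n C - C ⇒ n id - C ⇒ n id - id

Two distinct leftmost derivations for the same string.

Ambiguous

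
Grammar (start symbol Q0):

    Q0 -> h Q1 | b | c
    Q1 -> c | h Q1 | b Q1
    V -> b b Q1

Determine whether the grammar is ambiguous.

Unambiguous

(V is unreachable from Q0, so its rules don't affect L(Q0).) Restricted to the reachable nonterminals, every rule has the form A → t or A → t B, and no two rules for the same A share a first terminal. The grammar encodes a DFA — one run per string.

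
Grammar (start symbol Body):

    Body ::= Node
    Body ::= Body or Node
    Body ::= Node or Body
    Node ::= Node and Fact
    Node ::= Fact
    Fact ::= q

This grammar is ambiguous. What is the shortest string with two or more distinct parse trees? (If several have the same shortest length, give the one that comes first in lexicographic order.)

q or q

length 1: no string has ≥2 trees
length 3: q or q has 2 parse trees

Two derivations of q or q:
  Body ⇒ Body or Node ⇒ Node or Node ⇒ Fact or Node ⇒ q or Node ⇒ q or Fact ⇒ q or q
  Body ⇒ Node or Body ⇒ Fact or Body ⇒ q or Body ⇒ q or Node ⇒ q or Fact ⇒ q or q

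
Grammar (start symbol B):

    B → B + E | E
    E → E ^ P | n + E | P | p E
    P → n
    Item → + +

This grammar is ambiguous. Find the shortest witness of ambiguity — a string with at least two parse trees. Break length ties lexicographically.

length 1: no string has ≥2 trees
length 2: no string has ≥2 trees
length 3: n + n has 2 parse trees

Two derivations of n + n:
  B ⇒ B + E ⇒ E + E ⇒ P + E ⇒ n + E ⇒ n + P ⇒ n + n
  B ⇒ E ⇒ n + E ⇒ n + P ⇒ n + n

n + n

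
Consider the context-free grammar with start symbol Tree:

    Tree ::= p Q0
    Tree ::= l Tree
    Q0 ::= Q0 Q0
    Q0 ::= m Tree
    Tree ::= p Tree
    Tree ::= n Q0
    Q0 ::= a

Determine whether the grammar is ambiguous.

Ambiguous

Witness: n a a a

Derivation 1: Tree ⇒ n Q0 ⇒ n Q0 Q0 ⇒ n Q0 Q0 Q0 ⇒ n a Q0 Q0 ⇒ n a a Q0 ⇒ n a a a
Derivation 2: Tree ⇒ n Q0 ⇒ n Q0 Q0 ⇒ n a Q0 ⇒ n a Q0 Q0 ⇒ n a a Q0 ⇒ n a a a

Two distinct leftmost derivations for the same string.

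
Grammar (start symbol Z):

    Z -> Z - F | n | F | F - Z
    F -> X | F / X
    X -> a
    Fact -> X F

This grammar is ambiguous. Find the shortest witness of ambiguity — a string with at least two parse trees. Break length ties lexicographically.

length 1: no string has ≥2 trees
length 3: a - a has 2 parse trees

Two derivations of a - a:
  Z ⇒ Z - F ⇒ F - F ⇒ X - F ⇒ a - F ⇒ a - X ⇒ a - a
  Z ⇒ F - Z ⇒ X - Z ⇒ a - Z ⇒ a - F ⇒ a - X ⇒ a - a

a - a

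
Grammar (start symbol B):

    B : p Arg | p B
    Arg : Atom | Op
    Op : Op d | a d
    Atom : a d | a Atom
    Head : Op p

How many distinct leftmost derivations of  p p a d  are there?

2

Parse trees for p p a d:
  [B p [B p [Arg [Atom a d]]]]
  [B p [B p [Arg [Op a d]]]]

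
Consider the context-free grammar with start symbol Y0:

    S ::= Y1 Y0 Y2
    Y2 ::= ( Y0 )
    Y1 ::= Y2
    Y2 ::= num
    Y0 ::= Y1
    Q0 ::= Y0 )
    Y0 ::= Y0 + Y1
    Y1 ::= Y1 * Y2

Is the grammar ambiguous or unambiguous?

(S, Q0 are unreachable from Y0, so their rules don't affect L(Y0).) Y0 → Y0 + Y1 | Y1  ;  Y1 → Y1 * Y2 | Y2  — a left-associative chain with Y2 at the bottom. Each string factors uniquely by precedence.

Unambiguous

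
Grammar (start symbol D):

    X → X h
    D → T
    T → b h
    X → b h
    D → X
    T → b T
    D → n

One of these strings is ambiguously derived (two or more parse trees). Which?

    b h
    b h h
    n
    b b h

b h: 2 trees
b h h: 1 tree
n: 1 tree
b b h: 1 tree

b h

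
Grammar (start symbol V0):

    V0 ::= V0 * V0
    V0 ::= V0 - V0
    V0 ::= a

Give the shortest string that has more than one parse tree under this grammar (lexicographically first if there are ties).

a * a * a

length 1: no string has ≥2 trees
length 3: no string has ≥2 trees
length 5: a * a * a has 2 parse trees

Two derivations of a * a * a:
  V0 ⇒ V0 * V0 ⇒ V0 * V0 * V0 ⇒ a * V0 * V0 ⇒ a * a * V0 ⇒ a * a * a
  V0 ⇒ V0 * V0 ⇒ a * V0 ⇒ a * V0 * V0 ⇒ a * a * V0 ⇒ a * a * a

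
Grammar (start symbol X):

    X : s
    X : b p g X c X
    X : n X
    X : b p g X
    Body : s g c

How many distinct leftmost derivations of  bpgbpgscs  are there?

2

Parse trees for bpgbpgscs:
  [X b p g [X b p g [X s]] c [X s]]
  [X b p g [X b p g [X s] c [X s]]]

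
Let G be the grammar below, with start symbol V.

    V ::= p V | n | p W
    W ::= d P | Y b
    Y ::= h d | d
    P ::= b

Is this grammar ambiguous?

Witness: p d b

Derivation 1: V ⇒ p W ⇒ p d P ⇒ p d b
Derivation 2: V ⇒ p W ⇒ p Y b ⇒ p d b

Two distinct leftmost derivations for the same string.

Ambiguous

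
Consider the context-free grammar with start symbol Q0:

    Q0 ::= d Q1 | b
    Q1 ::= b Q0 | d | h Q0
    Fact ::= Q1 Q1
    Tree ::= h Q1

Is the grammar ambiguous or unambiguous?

Unambiguous

Only Q0, Q1 are reachable from Q0; ignoring the rest: Each reachable nonterminal has at most one production per leading terminal, and all productions are right-linear; the derivation is determined token-by-token.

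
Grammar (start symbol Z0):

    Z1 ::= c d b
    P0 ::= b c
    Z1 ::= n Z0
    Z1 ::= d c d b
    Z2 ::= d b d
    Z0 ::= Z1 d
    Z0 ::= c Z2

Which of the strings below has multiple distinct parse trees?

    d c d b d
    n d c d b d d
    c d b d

c d b d

d c d b d: 1 tree
n d c d b d d: 1 tree
c d b d: 2 trees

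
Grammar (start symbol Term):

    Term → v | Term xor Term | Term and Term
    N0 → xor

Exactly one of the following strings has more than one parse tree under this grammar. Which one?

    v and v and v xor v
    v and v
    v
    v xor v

v and v and v xor v: 5 trees
v and v: 1 tree
v: 1 tree
v xor v: 1 tree

v and v and v xor v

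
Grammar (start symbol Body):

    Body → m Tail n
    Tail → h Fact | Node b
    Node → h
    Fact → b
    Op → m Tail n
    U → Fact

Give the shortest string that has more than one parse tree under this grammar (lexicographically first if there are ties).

m h b n

length 4: m h b n has 2 parse trees

Two derivations of m h b n:
  Body ⇒ m Tail n ⇒ m h Fact n ⇒ m h b n
  Body ⇒ m Tail n ⇒ m Node b n ⇒ m h b n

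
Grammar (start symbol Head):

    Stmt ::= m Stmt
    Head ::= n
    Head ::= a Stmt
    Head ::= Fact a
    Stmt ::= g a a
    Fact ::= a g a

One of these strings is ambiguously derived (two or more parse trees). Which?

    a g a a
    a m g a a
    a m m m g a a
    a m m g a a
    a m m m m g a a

a g a a: 2 trees
a m g a a: 1 tree
a m m m g a a: 1 tree
a m m g a a: 1 tree
a m m m m g a a: 1 tree

a g a a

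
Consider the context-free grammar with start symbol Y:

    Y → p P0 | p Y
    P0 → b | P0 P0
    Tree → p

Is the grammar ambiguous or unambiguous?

Ambiguous

Witness: p b b b

Derivation 1: Y ⇒ p P0 ⇒ p P0 P0 ⇒ p b P0 ⇒ p b P0 P0 ⇒ p b b P0 ⇒ p b b b
Derivation 2: Y ⇒ p P0 ⇒ p P0 P0 ⇒ p P0 P0 P0 ⇒ p b P0 P0 ⇒ p b b P0 ⇒ p b b b

Two distinct leftmost derivations for the same string.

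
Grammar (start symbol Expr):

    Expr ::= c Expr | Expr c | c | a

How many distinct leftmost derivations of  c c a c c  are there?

Parse trees for c c a c c:
  [Expr c [Expr c [Expr [Expr [Expr a] c] c]]]
  [Expr c [Expr [Expr c [Expr [Expr a] c]] c]]
  [Expr c [Expr [Expr [Expr c [Expr a]] c] c]]
  [Expr [Expr c [Expr c [Expr [Expr a] c]]] c]
  [Expr [Expr c [Expr [Expr c [Expr a]] c]] c]
  [Expr [Expr [Expr c [Expr c [Expr a]]] c] c]

6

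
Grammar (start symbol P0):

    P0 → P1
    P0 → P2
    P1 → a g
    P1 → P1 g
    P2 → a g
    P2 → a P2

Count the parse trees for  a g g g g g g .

Parse trees for a g g g g g g:
  [P0 [P1 [P1 [P1 [P1 [P1 [P1 a g] g] g] g] g] g]]

1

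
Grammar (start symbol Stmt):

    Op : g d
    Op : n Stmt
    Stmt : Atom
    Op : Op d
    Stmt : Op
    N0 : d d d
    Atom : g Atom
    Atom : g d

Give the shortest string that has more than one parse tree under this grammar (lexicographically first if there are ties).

g d

length 2: g d has 2 parse trees

Two derivations of g d:
  Stmt ⇒ Atom ⇒ g d
  Stmt ⇒ Op ⇒ g d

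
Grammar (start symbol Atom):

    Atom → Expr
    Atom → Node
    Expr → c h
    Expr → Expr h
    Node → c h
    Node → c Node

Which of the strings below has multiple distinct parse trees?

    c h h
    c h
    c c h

c h

c h h: 1 tree
c h: 2 trees
c c h: 1 tree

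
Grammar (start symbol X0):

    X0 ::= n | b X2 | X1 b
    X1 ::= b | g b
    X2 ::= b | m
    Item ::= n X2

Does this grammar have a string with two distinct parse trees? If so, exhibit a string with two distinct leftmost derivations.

Witness: b b

Derivation 1: X0 ⇒ b X2 ⇒ b b
Derivation 2: X0 ⇒ X1 b ⇒ b b

Two distinct leftmost derivations for the same string.

Ambiguous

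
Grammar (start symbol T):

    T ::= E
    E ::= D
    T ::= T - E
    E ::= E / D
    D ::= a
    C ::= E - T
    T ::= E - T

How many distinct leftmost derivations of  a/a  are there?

1

Parse trees for a/a:
  [T [E [E [D a]] / [D a]]]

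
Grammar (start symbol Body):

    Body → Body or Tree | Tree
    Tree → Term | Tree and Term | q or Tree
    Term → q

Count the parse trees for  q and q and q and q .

1

Parse trees for q and q and q and q:
  [Body [Tree [Tree [Tree [Tree [Term q]] and [Term q]] and [Term q]] and [Term q]]]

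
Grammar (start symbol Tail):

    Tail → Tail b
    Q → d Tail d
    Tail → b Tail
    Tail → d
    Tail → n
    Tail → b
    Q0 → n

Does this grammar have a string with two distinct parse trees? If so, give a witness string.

Witness: b b

Derivation 1: Tail ⇒ Tail b ⇒ b b
Derivation 2: Tail ⇒ b Tail ⇒ b b

Two distinct leftmost derivations for the same string.

Ambiguous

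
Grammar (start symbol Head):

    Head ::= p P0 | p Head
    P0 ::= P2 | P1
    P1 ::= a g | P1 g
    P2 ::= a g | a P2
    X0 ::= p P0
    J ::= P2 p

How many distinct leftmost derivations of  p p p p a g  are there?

Parse trees for p p p p a g:
  [Head p [Head p [Head p [Head p [P0 [P2 a g]]]]]]
  [Head p [Head p [Head p [Head p [P0 [P1 a g]]]]]]

2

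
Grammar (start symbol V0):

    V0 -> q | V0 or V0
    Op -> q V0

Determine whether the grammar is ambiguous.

Ambiguous

Witness: q or q or q

Derivation 1: V0 ⇒ V0 or V0 ⇒ q or V0 ⇒ q or V0 or V0 ⇒ q or q or V0 ⇒ q or q or q
Derivation 2: V0 ⇒ V0 or V0 ⇒ V0 or V0 or V0 ⇒ q or V0 or V0 ⇒ q or q or V0 ⇒ q or q or q

Two distinct leftmost derivations for the same string.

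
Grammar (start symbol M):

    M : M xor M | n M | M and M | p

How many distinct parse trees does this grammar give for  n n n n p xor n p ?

Parse trees for n n n n p xor n p:
  [M [M n [M n [M n [M n [M p]]]]] xor [M n [M p]]]
  [M n [M [M n [M n [M n [M p]]]] xor [M n [M p]]]]
  [M n [M n [M [M n [M n [M p]]] xor [M n [M p]]]]]
  [M n [M n [M n [M [M n [M p]] xor [M n [M p]]]]]]
  [M n [M n [M n [M n [M [M p] xor [M n [M p]]]]]]]

5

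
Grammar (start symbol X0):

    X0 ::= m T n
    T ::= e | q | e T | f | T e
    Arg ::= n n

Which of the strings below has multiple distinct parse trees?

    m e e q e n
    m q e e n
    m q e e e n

m e e q e n

m e e q e n: 3 trees
m q e e n: 1 tree
m q e e e n: 1 tree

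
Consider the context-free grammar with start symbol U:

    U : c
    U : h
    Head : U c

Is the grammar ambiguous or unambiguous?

Unambiguous

(Head is unreachable from U, so its rules don't affect L(U).) Each reachable nonterminal has at most one production per leading terminal, and all productions are right-linear; the derivation is determined token-by-token.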